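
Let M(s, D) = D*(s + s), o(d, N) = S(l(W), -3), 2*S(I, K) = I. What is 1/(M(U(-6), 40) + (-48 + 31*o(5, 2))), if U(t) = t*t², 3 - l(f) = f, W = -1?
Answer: -1/17266 ≈ -5.7917e-5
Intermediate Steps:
l(f) = 3 - f
S(I, K) = I/2
o(d, N) = 2 (o(d, N) = (3 - 1*(-1))/2 = (3 + 1)/2 = (½)*4 = 2)
U(t) = t³
M(s, D) = 2*D*s (M(s, D) = D*(2*s) = 2*D*s)
1/(M(U(-6), 40) + (-48 + 31*o(5, 2))) = 1/(2*40*(-6)³ + (-48 + 31*2)) = 1/(2*40*(-216) + (-48 + 62)) = 1/(-17280 + 14) = 1/(-17266) = -1/17266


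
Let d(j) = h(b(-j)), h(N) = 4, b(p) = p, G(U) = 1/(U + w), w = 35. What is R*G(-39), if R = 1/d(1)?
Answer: -1/16 ≈ -0.062500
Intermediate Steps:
G(U) = 1/(35 + U) (G(U) = 1/(U + 35) = 1/(35 + U))
d(j) = 4
R = 1/4 ≈ 0.25000
R*G(-39) = 1/(4*(35 - 39)) = (1/4)/(-4) = (1/4)*(-1/4) = -1/16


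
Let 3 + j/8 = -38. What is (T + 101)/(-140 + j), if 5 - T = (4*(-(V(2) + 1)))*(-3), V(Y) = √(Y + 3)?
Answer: -47/234 + √5/39 ≈ -0.14352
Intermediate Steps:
V(Y) = √(3 + Y)
j = -328 (j = -24 + 8*(-38) = -24 - 304 = -328)
T = -7 - 12*√5 (T = 5 - 4*(-(√(3 + 2) + 1))*(-3) = 5 - 4*(-(√5 + 1))*(-3) = 5 - 4*(-(1 + √5))*(-3) = 5 - 4*(-1 - √5)*(-3) = 5 - (-4 - 4*√5)*(-3) = 5 - (12 + 12*√5) = 5 + (-12 - 12*√5) = -7 - 12*√5 ≈ -33.833)
(T + 101)/(-140 + j) = ((-7 - 12*√5) + 101)/(-140 - 328) = (94 - 12*√5)/(-468) = -(94 - 12*√5)/468 = -47/234 + √5/39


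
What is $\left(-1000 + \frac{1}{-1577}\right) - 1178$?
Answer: $- \frac{3434707}{1577} \approx -2178.0$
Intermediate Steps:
$\left(-1000 + \frac{1}{-1577}\right) - 1178 = \left(-1000 - \frac{1}{1577}\right) - 1178 = - \frac{1577001}{1577} - 1178 = - \frac{3434707}{1577}$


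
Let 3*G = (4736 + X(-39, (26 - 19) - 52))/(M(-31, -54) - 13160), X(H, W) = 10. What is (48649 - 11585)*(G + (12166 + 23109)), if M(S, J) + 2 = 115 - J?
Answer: 16987413136552/12993 ≈ 1.3074e+9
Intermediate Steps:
M(S, J) = 113 - J (M(S, J) = -2 + (115 - J) = 113 - J)
G = -1582/12993 (G = ((4736 + 10)/((113 - 1*(-54)) - 13160))/3 = (4746/((113 + 54) - 13160))/3 = (4746/(167 - 13160))/3 = (4746/(-12993))/3 = (4746*(-1/12993))/3 = (1/3)*(-1582/4331) = -1582/12993 ≈ -0.12176)
(48649 - 11585)*(G + (12166 + 23109)) = (48649 - 11585)*(-1582/12993 + (12166 + 23109)) = 37064*(-1582/12993 + 35275) = 37064*(458326493/12993) = 16987413136552/12993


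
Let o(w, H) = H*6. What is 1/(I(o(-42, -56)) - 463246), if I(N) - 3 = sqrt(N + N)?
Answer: -463243/214594077721 - 4*I*sqrt(42)/214594077721 ≈ -2.1587e-6 - 1.208e-10*I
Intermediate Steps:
o(w, H) = 6*H
I(N) = 3 + sqrt(2)*sqrt(N) (I(N) = 3 + sqrt(N + N) = 3 + sqrt(2*N) = 3 + sqrt(2)*sqrt(N))
1/(I(o(-42, -56)) - 463246) = 1/((3 + sqrt(2)*sqrt(6*(-56))) - 463246) = 1/((3 + sqrt(2)*sqrt(-336)) - 463246) = 1/((3 + sqrt(2)*(4*I*sqrt(21))) - 463246) = 1/((3 + 4*I*sqrt(42)) - 463246) = 1/(-463243 + 4*I*sqrt(42))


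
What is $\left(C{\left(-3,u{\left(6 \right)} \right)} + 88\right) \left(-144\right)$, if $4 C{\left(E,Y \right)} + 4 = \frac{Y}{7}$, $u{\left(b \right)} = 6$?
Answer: $- \frac{87912}{7} \approx -12559.0$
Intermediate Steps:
$C{\left(E,Y \right)} = -1 + \frac{Y}{28}$ ($C{\left(E,Y \right)} = -1 + \frac{Y \frac{1}{7}}{4} = -1 + \frac{\frac{1}{7} Y}{4} = -1 + \frac{Y}{28}$)
$\left(C{\left(-3,u{\left(6 \right)} \right)} + 88\right) \left(-144\right) = \left(\left(-1 + \frac{1}{28} \cdot 6\right) + 88\right) \left(-144\right) = \left(\left(-1 + \frac{3}{14}\right) + 88\right) \left(-144\right) = \left(- \frac{11}{14} + 88\right) \left(-144\right) = \frac{1221}{14} \left(-144\right) = - \frac{87912}{7}$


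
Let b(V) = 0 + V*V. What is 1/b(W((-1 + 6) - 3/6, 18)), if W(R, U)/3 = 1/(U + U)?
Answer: 144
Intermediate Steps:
W(R, U) = 3/(2*U) (W(R, U) = 3/(U + U) = 3/((2*U)) = 3*(1/(2*U)) = 3/(2*U))
b(V) = V² (b(V) = 0 + V² = V²)
1/b(W((-1 + 6) - 3/6, 18)) = 1/(((3/2)/18)²) = 1/(((3/2)*(1/18))²) = 1/((1/12)²) = 1/(1/144) = 144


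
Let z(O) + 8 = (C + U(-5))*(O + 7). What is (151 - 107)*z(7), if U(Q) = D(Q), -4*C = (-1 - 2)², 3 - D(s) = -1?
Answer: 726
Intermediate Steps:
D(s) = 4 (D(s) = 3 - 1*(-1) = 3 + 1 = 4)
C = -9/4 (C = -(-1 - 2)²/4 = -¼*(-3)² = -¼*9 = -9/4 ≈ -2.2500)
U(Q) = 4
z(O) = 17/4 + 7*O/4 (z(O) = -8 + (-9/4 + 4)*(O + 7) = -8 + 7*(7 + O)/4 = -8 + (49/4 + 7*O/4) = 17/4 + 7*O/4)
(151 - 107)*z(7) = (151 - 107)*(17/4 + (7/4)*7) = 44*(17/4 + 49/4) = 44*(33/2) = 726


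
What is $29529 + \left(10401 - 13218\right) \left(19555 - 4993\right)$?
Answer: $-40991625$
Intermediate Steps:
$29529 + \left(10401 - 13218\right) \left(19555 - 4993\right) = 29529 - 41021154 = -40991625$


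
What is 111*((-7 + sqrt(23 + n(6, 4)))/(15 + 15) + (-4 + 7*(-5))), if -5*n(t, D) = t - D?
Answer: -43549/10 + 37*sqrt(565)/50 ≈ -4337.3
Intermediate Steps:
n(t, D) = -t/5 + D/5 (n(t, D) = -(t - D)/5 = -t/5 + D/5)
111*((-7 + sqrt(23 + n(6, 4)))/(15 + 15) + (-4 + 7*(-5))) = 111*((-7 + sqrt(23 + (-1/5*6 + (1/5)*4)))/(15 + 15) + (-4 + 7*(-5))) = 111*((-7 + sqrt(23 + (-6/5 + 4/5)))/30 + (-4 - 35)) = 111*((-7 + sqrt(23 - 2/5))*(1/30) - 39) = 111*((-7 + sqrt(113/5))*(1/30) - 39) = 111*((-7 + sqrt(565)/5)*(1/30) - 39) = 111*((-7/30 + sqrt(565)/150) - 39) = 111*(-1177/30 + sqrt(565)/150) = -43549/10 + 37*sqrt(565)/50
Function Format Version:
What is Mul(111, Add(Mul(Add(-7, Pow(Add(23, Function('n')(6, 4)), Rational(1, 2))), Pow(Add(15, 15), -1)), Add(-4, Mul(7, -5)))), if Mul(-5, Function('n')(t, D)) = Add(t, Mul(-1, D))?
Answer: Add(Rational(-43549, 10), Mul(Rational(37, 50), Pow(565, Rational(1, 2)))) ≈ -4337.3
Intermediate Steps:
Function('n')(t, D) = Add(Mul(Rational(-1, 5), t), Mul(Rational(1, 5), D)) (Function('n')(t, D) = Mul(Rational(-1, 5), Add(t, Mul(-1, D))) = Add(Mul(Rational(-1, 5), t), Mul(Rational(1, 5), D)))
Mul(111, Add(Mul(Add(-7, Pow(Add(23, Function('n')(6, 4)), Rational(1, 2))), Pow(Add(15, 15), -1)), Add(-4, Mul(7, -5)))) = Mul(111, Add(Mul(Add(-7, Pow(Add(23, Add(Mul(Rational(-1, 5), 6), Mul(Rational(1, 5), 4))), Rational(1, 2))), Pow(Add(15, 15), -1)), Add(-4, Mul(7, -5)))) = Mul(111, Add(Mul(Add(-7, Pow(Add(23, Add(Rational(-6, 5), Rational(4, 5))), Rational(1, 2))), Pow(30, -1)), Add(-4, -35))) = Mul(111, Add(Mul(Add(-7, Pow(Add(23, Rational(-2, 5)), Rational(1, 2))), Rational(1, 30)), -39)) = Mul(111, Add(Mul(Add(-7, Pow(Rational(113, 5), Rational(1, 2))), Rational(1, 30)), -39)) = Mul(111, Add(Mul(Add(-7, Mul(Rational(1, 5), Pow(565, Rational(1, 2)))), Rational(1, 30)), -39)) = Mul(111, Add(Add(Rational(-7, 30), Mul(Rational(1, 150), Pow(565, Rational(1, 2)))), -39)) = Mul(111, Add(Rational(-1177, 30), Mul(Rational(1, 150), Pow(565, Rational(1, 2))))) = Add(Rational(-43549, 10), Mul(Rational(37, 50), Pow(565, Rational(1, 2))))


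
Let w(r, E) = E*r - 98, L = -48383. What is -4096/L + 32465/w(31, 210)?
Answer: 1597017647/310231796 ≈ 5.1478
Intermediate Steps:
w(r, E) = -98 + E*r
-4096/L + 32465/w(31, 210) = -4096/(-48383) + 32465/(-98 + 210*31) = -4096*(-1/48383) + 32465/(-98 + 6510) = 4096/48383 + 32465/6412 = 1597017647/310231796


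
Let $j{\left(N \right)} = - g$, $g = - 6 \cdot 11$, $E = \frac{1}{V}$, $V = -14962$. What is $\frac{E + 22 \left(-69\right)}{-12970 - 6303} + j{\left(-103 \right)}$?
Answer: $\frac{19054645633}{288362626} \approx 66.079$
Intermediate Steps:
$E = - \frac{1}{14962}$ ($E = \frac{1}{-14962} = - \frac{1}{14962} \approx -6.6836 \cdot 10^{-5}$)
$g = -66$ ($g = \left(-1\right) 66 = -66$)
$j{\left(N \right)} = 66$ ($j{\left(N \right)} = \left(-1\right) \left(-66\right) = 66$)
$\frac{E + 22 \left(-69\right)}{-12970 - 6303} + j{\left(-103 \right)} = \frac{- \frac{1}{14962} + 22 \left(-69\right)}{-12970 - 6303} + 66 = \frac{- \frac{1}{14962} - 1518}{-19273} + 66 = \left(- \frac{22712317}{14962}\right) \left(- \frac{1}{19273}\right) + 66 = \frac{22712317}{288362626} + 66 = \frac{19054645633}{288362626}$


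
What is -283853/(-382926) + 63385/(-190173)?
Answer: 9903137353/24274062066 ≈ 0.40797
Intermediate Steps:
-283853/(-382926) + 63385/(-190173) = -283853*(-1/382926) + 63385*(-1/190173) = 283853/382926 - 63385/190173 = 9903137353/24274062066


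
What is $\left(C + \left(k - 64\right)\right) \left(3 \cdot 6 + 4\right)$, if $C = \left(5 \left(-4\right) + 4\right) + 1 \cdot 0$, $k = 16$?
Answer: $-1408$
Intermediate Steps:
$C = -16$ ($C = \left(-20 + 4\right) + 0 = -16 + 0 = -16$)
$\left(C + \left(k - 64\right)\right) \left(3 \cdot 6 + 4\right) = \left(-16 + \left(16 - 64\right)\right) \left(3 \cdot 6 + 4\right) = \left(-16 + \left(16 - 64\right)\right) \left(18 + 4\right) = \left(-16 - 48\right) 22 = \left(-64\right) 22 = -1408$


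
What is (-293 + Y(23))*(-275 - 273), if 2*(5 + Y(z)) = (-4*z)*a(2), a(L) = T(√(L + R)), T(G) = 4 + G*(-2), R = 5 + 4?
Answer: 264136 - 50416*√11 ≈ 96925.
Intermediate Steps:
R = 9
T(G) = 4 - 2*G
a(L) = 4 - 2*√(9 + L) (a(L) = 4 - 2*√(L + 9) = 4 - 2*√(9 + L))
Y(z) = -5 - 2*z*(4 - 2*√11) (Y(z) = -5 + ((-4*z)*(4 - 2*√(9 + 2)))/2 = -5 + ((-4*z)*(4 - 2*√11))/2 = -5 + (-4*z*(4 - 2*√11))/2 = -5 - 2*z*(4 - 2*√11))
(-293 + Y(23))*(-275 - 273) = (-293 + (-5 - 4*23*(2 - √11)))*(-275 - 273) = (-293 + (-5 + (-184 + 92*√11)))*(-548) = (-293 + (-189 + 92*√11))*(-548) = (-482 + 92*√11)*(-548) = 264136 - 50416*√11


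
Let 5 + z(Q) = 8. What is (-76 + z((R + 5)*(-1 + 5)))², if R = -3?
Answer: 5329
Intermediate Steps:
z(Q) = 3 (z(Q) = -5 + 8 = 3)
(-76 + z((R + 5)*(-1 + 5)))² = (-76 + 3)² = (-73)² = 5329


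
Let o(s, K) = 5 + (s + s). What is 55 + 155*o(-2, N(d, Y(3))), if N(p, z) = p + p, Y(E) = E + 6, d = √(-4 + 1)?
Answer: 210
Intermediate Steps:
d = I*√3 (d = √(-3) = I*√3 ≈ 1.732*I)
Y(E) = 6 + E
N(p, z) = 2*p
o(s, K) = 5 + 2*s
55 + 155*o(-2, N(d, Y(3))) = 55 + 155*(5 + 2*(-2)) = 55 + 155*(5 - 4) = 55 + 155*1 = 55 + 155 = 210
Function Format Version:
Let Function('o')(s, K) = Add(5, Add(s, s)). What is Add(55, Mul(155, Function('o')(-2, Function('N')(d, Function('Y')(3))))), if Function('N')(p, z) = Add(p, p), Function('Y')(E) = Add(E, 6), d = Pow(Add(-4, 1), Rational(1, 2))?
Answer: 210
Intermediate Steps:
d = Mul(I, Pow(3, Rational(1, 2))) (d = Pow(-3, Rational(1, 2)) = Mul(I, Pow(3, Rational(1, 2))) ≈ Mul(1.7320, I))
Function('Y')(E) = Add(6, E)
Function('N')(p, z) = Mul(2, p)
Function('o')(s, K) = Add(5, Mul(2, s))
Add(55, Mul(155, Function('o')(-2, Function('N')(d, Function('Y')(3))))) = Add(55, Mul(155, Add(5, Mul(2, -2)))) = Add(55, Mul(155, Add(5, -4))) = Add(55, Mul(155, 1)) = Add(55, 155) = 210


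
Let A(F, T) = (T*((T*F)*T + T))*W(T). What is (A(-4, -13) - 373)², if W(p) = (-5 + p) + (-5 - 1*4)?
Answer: 58666652944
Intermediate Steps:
W(p) = -14 + p (W(p) = (-5 + p) + (-5 - 4) = (-5 + p) - 9 = -14 + p)
A(F, T) = T*(-14 + T)*(T + F*T²) (A(F, T) = (T*((T*F)*T + T))*(-14 + T) = (T*((F*T)*T + T))*(-14 + T) = (T*(F*T² + T))*(-14 + T) = (T*(T + F*T²))*(-14 + T) = T*(-14 + T)*(T + F*T²))
(A(-4, -13) - 373)² = ((-13)²*(1 - 4*(-13))*(-14 - 13) - 373)² = (169*(1 + 52)*(-27) - 373)² = (169*53*(-27) - 373)² = (-241839 - 373)² = (-242212)² = 58666652944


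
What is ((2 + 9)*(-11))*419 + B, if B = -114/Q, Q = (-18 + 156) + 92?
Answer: -5830442/115 ≈ -50700.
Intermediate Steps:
Q = 230 (Q = 138 + 92 = 230)
B = -57/115 (B = -114/230 = -114*1/230 = -57/115 ≈ -0.49565)
((2 + 9)*(-11))*419 + B = ((2 + 9)*(-11))*419 - 57/115 = (11*(-11))*419 - 57/115 = -121*419 - 57/115 = -50699 - 57/115 = -5830442/115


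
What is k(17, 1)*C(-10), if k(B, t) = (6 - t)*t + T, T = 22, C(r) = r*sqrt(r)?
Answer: -270*I*sqrt(10) ≈ -853.81*I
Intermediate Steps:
C(r) = r**(3/2)
k(B, t) = 22 + t*(6 - t) (k(B, t) = (6 - t)*t + 22 = t*(6 - t) + 22 = 22 + t*(6 - t))
k(17, 1)*C(-10) = (22 - 1*1**2 + 6*1)*(-10)**(3/2) = (22 - 1*1 + 6)*(-10*I*sqrt(10)) = (22 - 1 + 6)*(-10*I*sqrt(10)) = 27*(-10*I*sqrt(10)) = -270*I*sqrt(10)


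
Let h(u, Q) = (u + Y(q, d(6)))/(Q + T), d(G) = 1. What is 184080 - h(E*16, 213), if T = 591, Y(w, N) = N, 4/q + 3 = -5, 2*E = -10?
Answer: 148000399/804 ≈ 1.8408e+5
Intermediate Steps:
E = -5 (E = (½)*(-10) = -5)
q = -½ (q = 4/(-3 - 5) = 4/(-8) = 4*(-⅛) = -½ ≈ -0.50000)
h(u, Q) = (1 + u)/(591 + Q) (h(u, Q) = (u + 1)/(Q + 591) = (1 + u)/(591 + Q))
184080 - h(E*16, 213) = 184080 - (1 - 5*16)/(591 + 213) = 184080 - (1 - 80)/804 = 184080 - (-79)/804 = 184080 - 1*(-79/804) = 184080 + 79/804 = 148000399/804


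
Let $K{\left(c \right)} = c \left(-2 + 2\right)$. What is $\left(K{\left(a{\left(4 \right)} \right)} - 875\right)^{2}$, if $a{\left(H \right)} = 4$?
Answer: $765625$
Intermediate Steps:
$K{\left(c \right)} = 0$ ($K{\left(c \right)} = c 0 = 0$)
$\left(K{\left(a{\left(4 \right)} \right)} - 875\right)^{2} = \left(0 - 875\right)^{2} = \left(-875\right)^{2} = 765625$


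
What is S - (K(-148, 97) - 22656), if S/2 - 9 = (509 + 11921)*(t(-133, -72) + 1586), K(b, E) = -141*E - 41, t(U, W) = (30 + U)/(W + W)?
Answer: 1421356817/36 ≈ 3.9482e+7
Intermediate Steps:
t(U, W) = (30 + U)/(2*W) (t(U, W) = (30 + U)/((2*W)) = (30 + U)*(1/(2*W)) = (30 + U)/(2*W))
K(b, E) = -41 - 141*E
S = 1420047353/36 (S = 18 + 2*((509 + 11921)*((½)*(30 - 133)/(-72) + 1586)) = 18 + 2*(12430*((½)*(-1/72)*(-103) + 1586)) = 18 + 2*(12430*(103/144 + 1586)) = 18 + 2*(12430*(228487/144)) = 18 + 2*(1420046705/72) = 18 + 1420046705/36 = 1420047353/36 ≈ 3.9446e+7)
S - (K(-148, 97) - 22656) = 1420047353/36 - ((-41 - 141*97) - 22656) = 1420047353/36 - ((-41 - 13677) - 22656) = 1420047353/36 - (-13718 - 22656) = 1420047353/36 - 1*(-36374) = 1420047353/36 + 36374 = 1421356817/36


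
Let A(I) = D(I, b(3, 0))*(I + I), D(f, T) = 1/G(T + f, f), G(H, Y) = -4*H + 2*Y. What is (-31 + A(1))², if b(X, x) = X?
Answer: 47524/49 ≈ 969.88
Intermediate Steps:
D(f, T) = 1/(-4*T - 2*f) (D(f, T) = 1/(-4*(T + f) + 2*f) = 1/((-4*T - 4*f) + 2*f) = 1/(-4*T - 2*f))
A(I) = I/(-6 - I) (A(I) = (1/(2*(-I - 2*3)))*(I + I) = (1/(2*(-I - 6)))*(2*I) = (1/(2*(-6 - I)))*(2*I) = I/(-6 - I))
(-31 + A(1))² = (-31 + 1/(-6 - 1*1))² = (-31 + 1/(-6 - 1))² = (-31 + 1/(-7))² = (-31 + 1*(-⅐))² = (-31 - ⅐)² = (-218/7)² = 47524/49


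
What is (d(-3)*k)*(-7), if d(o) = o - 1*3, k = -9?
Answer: -378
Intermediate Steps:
d(o) = -3 + o (d(o) = o - 3 = -3 + o)
(d(-3)*k)*(-7) = ((-3 - 3)*(-9))*(-7) = -6*(-9)*(-7) = 54*(-7) = -378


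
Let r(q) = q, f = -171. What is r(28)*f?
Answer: -4788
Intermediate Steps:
r(28)*f = 28*(-171) = -4788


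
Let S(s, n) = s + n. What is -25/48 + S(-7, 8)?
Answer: 23/48 ≈ 0.47917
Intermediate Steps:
S(s, n) = n + s
-25/48 + S(-7, 8) = -25/48 + (8 - 7) = (1/48)*(-25) + 1 = -25/48 + 1 = 23/48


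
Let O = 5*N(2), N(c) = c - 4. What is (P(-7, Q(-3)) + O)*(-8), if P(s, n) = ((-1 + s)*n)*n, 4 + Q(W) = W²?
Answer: 1680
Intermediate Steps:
N(c) = -4 + c
Q(W) = -4 + W²
P(s, n) = n²*(-1 + s) (P(s, n) = (n*(-1 + s))*n = n²*(-1 + s))
O = -10 (O = 5*(-4 + 2) = 5*(-2) = -10)
(P(-7, Q(-3)) + O)*(-8) = ((-4 + (-3)²)²*(-1 - 7) - 10)*(-8) = ((-4 + 9)²*(-8) - 10)*(-8) = (5²*(-8) - 10)*(-8) = (25*(-8) - 10)*(-8) = (-200 - 10)*(-8) = -210*(-8) = 1680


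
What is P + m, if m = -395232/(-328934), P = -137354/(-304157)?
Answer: 11813784290/7146255617 ≈ 1.6531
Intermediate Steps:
P = 19622/43451 (P = -137354*(-1/304157) = 19622/43451 ≈ 0.45159)
m = 197616/164467 (m = -395232*(-1/328934) = 197616/164467 ≈ 1.2016)
P + m = 19622/43451 + 197616/164467 = 11813784290/7146255617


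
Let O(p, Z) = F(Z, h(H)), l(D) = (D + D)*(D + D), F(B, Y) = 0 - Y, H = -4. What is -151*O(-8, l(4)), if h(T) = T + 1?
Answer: -453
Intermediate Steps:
h(T) = 1 + T
F(B, Y) = -Y
l(D) = 4*D² (l(D) = (2*D)*(2*D) = 4*D²)
O(p, Z) = 3 (O(p, Z) = -(1 - 4) = -1*(-3) = 3)
-151*O(-8, l(4)) = -151*3 = -453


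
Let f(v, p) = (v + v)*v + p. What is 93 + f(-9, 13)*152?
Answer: 26693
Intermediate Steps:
f(v, p) = p + 2*v² (f(v, p) = (2*v)*v + p = 2*v² + p = p + 2*v²)
93 + f(-9, 13)*152 = 93 + (13 + 2*(-9)²)*152 = 93 + (13 + 2*81)*152 = 93 + (13 + 162)*152 = 93 + 175*152 = 93 + 26600 = 26693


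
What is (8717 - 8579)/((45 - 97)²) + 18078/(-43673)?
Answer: -21428019/59045896 ≈ -0.36290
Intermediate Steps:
(8717 - 8579)/((45 - 97)²) + 18078/(-43673) = 138/((-52)²) + 18078*(-1/43673) = 138/2704 - 18078/43673 = 138*(1/2704) - 18078/43673 = 69/1352 - 18078/43673 = -21428019/59045896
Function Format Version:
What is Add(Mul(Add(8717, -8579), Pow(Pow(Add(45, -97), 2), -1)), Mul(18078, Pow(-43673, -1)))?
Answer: Rational(-21428019, 59045896) ≈ -0.36290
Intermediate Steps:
Add(Mul(Add(8717, -8579), Pow(Pow(Add(45, -97), 2), -1)), Mul(18078, Pow(-43673, -1))) = Add(Mul(138, Pow(Pow(-52, 2), -1)), Mul(18078, Rational(-1, 43673))) = Add(Mul(138, Pow(2704, -1)), Rational(-18078, 43673)) = Add(Mul(138, Rational(1, 2704)), Rational(-18078, 43673)) = Add(Rational(69, 1352), Rational(-18078, 43673)) = Rational(-21428019, 59045896)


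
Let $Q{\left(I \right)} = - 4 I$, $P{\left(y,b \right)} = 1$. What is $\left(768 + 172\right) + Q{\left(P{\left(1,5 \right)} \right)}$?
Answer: $936$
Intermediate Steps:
$\left(768 + 172\right) + Q{\left(P{\left(1,5 \right)} \right)} = \left(768 + 172\right) - 4 = 940 - 4 = 936$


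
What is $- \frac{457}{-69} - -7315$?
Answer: $\frac{505192}{69} \approx 7321.6$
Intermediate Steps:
$- \frac{457}{-69} - -7315 = \left(-457\right) \left(- \frac{1}{69}\right) + 7315 = \frac{457}{69} + 7315 = \frac{505192}{69}$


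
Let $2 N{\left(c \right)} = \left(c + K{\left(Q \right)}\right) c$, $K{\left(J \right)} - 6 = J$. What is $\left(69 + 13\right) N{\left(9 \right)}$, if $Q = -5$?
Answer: $3690$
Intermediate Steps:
$K{\left(J \right)} = 6 + J$
$N{\left(c \right)} = \frac{c \left(1 + c\right)}{2}$ ($N{\left(c \right)} = \frac{\left(c + \left(6 - 5\right)\right) c}{2} = \frac{\left(c + 1\right) c}{2} = \frac{\left(1 + c\right) c}{2} = \frac{c \left(1 + c\right)}{2}$)
$\left(69 + 13\right) N{\left(9 \right)} = \left(69 + 13\right) \frac{1}{2} \cdot 9 \left(1 + 9\right) = 82 \cdot \frac{1}{2} \cdot 9 \cdot 10 = 82 \cdot 45 = 3690$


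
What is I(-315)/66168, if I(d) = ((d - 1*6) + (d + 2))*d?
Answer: 11095/3676 ≈ 3.0182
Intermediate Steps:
I(d) = d*(-4 + 2*d) (I(d) = ((d - 6) + (2 + d))*d = ((-6 + d) + (2 + d))*d = (-4 + 2*d)*d = d*(-4 + 2*d))
I(-315)/66168 = (2*(-315)*(-2 - 315))/66168 = (2*(-315)*(-317))*(1/66168) = 199710*(1/66168) = 11095/3676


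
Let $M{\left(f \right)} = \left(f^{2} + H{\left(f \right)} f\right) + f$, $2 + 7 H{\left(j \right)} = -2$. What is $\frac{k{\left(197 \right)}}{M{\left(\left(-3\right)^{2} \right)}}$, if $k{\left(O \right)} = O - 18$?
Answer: $\frac{1253}{594} \approx 2.1094$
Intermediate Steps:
$H{\left(j \right)} = - \frac{4}{7}$ ($H{\left(j \right)} = - \frac{2}{7} + \frac{1}{7} \left(-2\right) = - \frac{2}{7} - \frac{2}{7} = - \frac{4}{7}$)
$k{\left(O \right)} = -18 + O$
$M{\left(f \right)} = f^{2} + \frac{3 f}{7}$ ($M{\left(f \right)} = \left(f^{2} - \frac{4 f}{7}\right) + f = f^{2} + \frac{3 f}{7}$)
$\frac{k{\left(197 \right)}}{M{\left(\left(-3\right)^{2} \right)}} = \frac{-18 + 197}{\frac{1}{7} \left(-3\right)^{2} \left(3 + 7 \left(-3\right)^{2}\right)} = \frac{179}{\frac{1}{7} \cdot 9 \left(3 + 7 \cdot 9\right)} = \frac{179}{\frac{1}{7} \cdot 9 \left(3 + 63\right)} = \frac{179}{\frac{1}{7} \cdot 9 \cdot 66} = \frac{179}{\frac{594}{7}} = 179 \cdot \frac{7}{594} = \frac{1253}{594}$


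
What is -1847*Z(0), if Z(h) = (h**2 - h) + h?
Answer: 0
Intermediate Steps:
Z(h) = h**2
-1847*Z(0) = -1847*0**2 = -1847*0 = 0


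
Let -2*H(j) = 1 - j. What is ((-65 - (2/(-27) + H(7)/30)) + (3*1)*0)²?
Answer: 308248249/72900 ≈ 4228.4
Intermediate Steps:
H(j) = -½ + j/2 (H(j) = -(1 - j)/2 = -½ + j/2)
((-65 - (2/(-27) + H(7)/30)) + (3*1)*0)² = ((-65 - (2/(-27) + (-½ + (½)*7)/30)) + (3*1)*0)² = ((-65 - (2*(-1/27) + (-½ + 7/2)*(1/30))) + 3*0)² = ((-65 - (-2/27 + 3*(1/30))) + 0)² = ((-65 - (-2/27 + ⅒)) + 0)² = ((-65 - 1*7/270) + 0)² = ((-65 - 7/270) + 0)² = (-17557/270 + 0)² = (-17557/270)² = 308248249/72900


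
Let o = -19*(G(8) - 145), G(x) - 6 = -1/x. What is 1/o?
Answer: 8/21147 ≈ 0.00037830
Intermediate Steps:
G(x) = 6 - 1/x
o = 21147/8 (o = -19*((6 - 1/8) - 145) = -19*((6 - 1*⅛) - 145) = -19*((6 - ⅛) - 145) = -19*(47/8 - 145) = -19*(-1113/8) = 21147/8 ≈ 2643.4)
1/o = 1/(21147/8) = 8/21147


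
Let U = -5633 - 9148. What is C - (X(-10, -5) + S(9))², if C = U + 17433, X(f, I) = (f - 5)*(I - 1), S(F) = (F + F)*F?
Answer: -60852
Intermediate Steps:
U = -14781
S(F) = 2*F² (S(F) = (2*F)*F = 2*F²)
X(f, I) = (-1 + I)*(-5 + f) (X(f, I) = (-5 + f)*(-1 + I) = (-1 + I)*(-5 + f))
C = 2652 (C = -14781 + 17433 = 2652)
C - (X(-10, -5) + S(9))² = 2652 - ((5 - 1*(-10) - 5*(-5) - 5*(-10)) + 2*9²)² = 2652 - ((5 + 10 + 25 + 50) + 2*81)² = 2652 - (90 + 162)² = 2652 - 1*252² = 2652 - 1*63504 = 2652 - 63504 = -60852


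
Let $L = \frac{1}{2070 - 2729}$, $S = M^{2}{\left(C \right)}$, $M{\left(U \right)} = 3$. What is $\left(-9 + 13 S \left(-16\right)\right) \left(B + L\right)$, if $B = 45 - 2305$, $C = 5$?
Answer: $\frac{2801450421}{659} \approx 4.2511 \cdot 10^{6}$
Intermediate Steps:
$S = 9$ ($S = 3^{2} = 9$)
$L = - \frac{1}{659}$ ($L = \frac{1}{-659} = - \frac{1}{659} \approx -0.0015175$)
$B = -2260$
$\left(-9 + 13 S \left(-16\right)\right) \left(B + L\right) = \left(-9 + 13 \cdot 9 \left(-16\right)\right) \left(-2260 - \frac{1}{659}\right) = \left(-9 + 117 \left(-16\right)\right) \left(- \frac{1489341}{659}\right) = \left(-9 - 1872\right) \left(- \frac{1489341}{659}\right) = \left(-1881\right) \left(- \frac{1489341}{659}\right) = \frac{2801450421}{659}$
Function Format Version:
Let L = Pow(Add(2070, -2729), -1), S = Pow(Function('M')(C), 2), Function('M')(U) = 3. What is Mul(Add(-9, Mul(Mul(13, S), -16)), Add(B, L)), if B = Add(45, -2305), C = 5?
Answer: Rational(2801450421, 659) ≈ 4.2511e+6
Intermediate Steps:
S = 9 (S = Pow(3, 2) = 9)
L = Rational(-1, 659) (L = Pow(-659, -1) = Rational(-1, 659) ≈ -0.0015175)
B = -2260
Mul(Add(-9, Mul(Mul(13, S), -16)), Add(B, L)) = Mul(Add(-9, Mul(Mul(13, 9), -16)), Add(-2260, Rational(-1, 659))) = Mul(Add(-9, Mul(117, -16)), Rational(-1489341, 659)) = Mul(Add(-9, -1872), Rational(-1489341, 659)) = Mul(-1881, Rational(-1489341, 659)) = Rational(2801450421, 659)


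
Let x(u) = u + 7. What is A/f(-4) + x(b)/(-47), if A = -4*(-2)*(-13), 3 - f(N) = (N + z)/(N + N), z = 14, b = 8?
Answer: -19807/799 ≈ -24.790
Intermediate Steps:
f(N) = 3 - (14 + N)/(2*N) (f(N) = 3 - (N + 14)/(N + N) = 3 - (14 + N)/(2*N))
A = -104 (A = 8*(-13) = -104)
x(u) = 7 + u
A/f(-4) + x(b)/(-47) = -104/(5/2 - 7/(-4)) + (7 + 8)/(-47) = -104/(5/2 - 7*(-1/4)) + 15*(-1/47) = -104/(5/2 + 7/4) - 15/47 = -104/17/4 - 15/47 = -104*4/17 - 15/47 = -416/17 - 15/47 = -19807/799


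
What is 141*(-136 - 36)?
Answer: -24252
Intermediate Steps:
141*(-136 - 36) = 141*(-172) = -24252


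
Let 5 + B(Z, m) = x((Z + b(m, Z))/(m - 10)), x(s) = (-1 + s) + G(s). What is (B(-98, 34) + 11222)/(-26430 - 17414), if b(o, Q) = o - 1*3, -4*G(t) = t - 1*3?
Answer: -358869/1403008 ≈ -0.25579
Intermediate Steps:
G(t) = ¾ - t/4 (G(t) = -(t - 1*3)/4 = -(t - 3)/4 = -(-3 + t)/4 = ¾ - t/4)
b(o, Q) = -3 + o (b(o, Q) = o - 3 = -3 + o)
x(s) = -¼ + 3*s/4 (x(s) = (-1 + s) + (¾ - s/4) = -¼ + 3*s/4)
B(Z, m) = -21/4 + 3*(-3 + Z + m)/(4*(-10 + m)) (B(Z, m) = -5 + (-¼ + 3*((Z + (-3 + m))/(m - 10))/4) = -5 + (-¼ + 3*((-3 + Z + m)/(-10 + m))/4) = -5 + (-¼ + 3*(-3 + Z + m)/(4*(-10 + m))) = -21/4 + 3*(-3 + Z + m)/(4*(-10 + m)))
(B(-98, 34) + 11222)/(-26430 - 17414) = (3*(67 - 98 - 6*34)/(4*(-10 + 34)) + 11222)/(-26430 - 17414) = ((¾)*(67 - 98 - 204)/24 + 11222)/(-43844) = ((¾)*(1/24)*(-235) + 11222)*(-1/43844) = (-235/32 + 11222)*(-1/43844) = (358869/32)*(-1/43844) = -358869/1403008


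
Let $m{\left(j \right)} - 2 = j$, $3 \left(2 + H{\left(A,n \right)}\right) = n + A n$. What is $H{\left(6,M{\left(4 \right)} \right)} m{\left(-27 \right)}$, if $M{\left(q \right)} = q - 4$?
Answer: $50$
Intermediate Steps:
$M{\left(q \right)} = -4 + q$ ($M{\left(q \right)} = q - 4 = -4 + q$)
$H{\left(A,n \right)} = -2 + \frac{n}{3} + \frac{A n}{3}$ ($H{\left(A,n \right)} = -2 + \frac{n + A n}{3} = -2 + \left(\frac{n}{3} + \frac{A n}{3}\right) = -2 + \frac{n}{3} + \frac{A n}{3}$)
$m{\left(j \right)} = 2 + j$
$H{\left(6,M{\left(4 \right)} \right)} m{\left(-27 \right)} = \left(-2 + \frac{-4 + 4}{3} + \frac{1}{3} \cdot 6 \left(-4 + 4\right)\right) \left(2 - 27\right) = \left(-2 + \frac{1}{3} \cdot 0 + \frac{1}{3} \cdot 6 \cdot 0\right) \left(-25\right) = \left(-2 + 0 + 0\right) \left(-25\right) = \left(-2\right) \left(-25\right) = 50$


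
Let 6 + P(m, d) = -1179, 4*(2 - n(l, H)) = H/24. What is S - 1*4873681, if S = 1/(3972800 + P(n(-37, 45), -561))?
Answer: -19356384564814/3971615 ≈ -4.8737e+6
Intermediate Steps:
n(l, H) = 2 - H/96 (n(l, H) = 2 - H/(4*24) = 2 - H/96)
P(m, d) = -1185 (P(m, d) = -6 - 1179 = -1185)
S = 1/3971615 (S = 1/(3972800 - 1185) = 1/3971615 ≈ 2.5179e-7)
S - 1*4873681 = 1/3971615 - 1*4873681 = 1/3971615 - 4873681 = -19356384564814/3971615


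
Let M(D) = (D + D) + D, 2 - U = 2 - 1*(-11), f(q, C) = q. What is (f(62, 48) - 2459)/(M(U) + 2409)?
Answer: -799/792 ≈ -1.0088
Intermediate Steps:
U = -11 (U = 2 - (2 - 1*(-11)) = 2 - (2 + 11) = 2 - 1*13 = 2 - 13 = -11)
M(D) = 3*D (M(D) = 2*D + D = 3*D)
(f(62, 48) - 2459)/(M(U) + 2409) = (62 - 2459)/(3*(-11) + 2409) = -2397/(-33 + 2409) = -2397/2376 = -2397*1/2376 = -799/792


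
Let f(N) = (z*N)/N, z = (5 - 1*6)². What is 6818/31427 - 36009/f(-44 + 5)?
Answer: -1131648025/31427 ≈ -36009.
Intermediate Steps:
z = 1 (z = (5 - 6)² = (-1)² = 1)
f(N) = 1 (f(N) = (1*N)/N = N/N = 1)
6818/31427 - 36009/f(-44 + 5) = 6818/31427 - 36009/1 = 6818*(1/31427) - 36009*1 = 6818/31427 - 36009 = -1131648025/31427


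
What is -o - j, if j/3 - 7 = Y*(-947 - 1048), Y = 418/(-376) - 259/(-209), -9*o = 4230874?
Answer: 8763262765/18612 ≈ 4.7084e+5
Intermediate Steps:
o = -4230874/9 (o = -⅑*4230874 = -4230874/9 ≈ -4.7010e+5)
Y = 5011/39292 (Y = 418*(-1/376) - 259*(-1/209) = -209/188 + 259/209 = 5011/39292 ≈ 0.12753)
j = -1535037/2068 (j = 21 + 3*(5011*(-947 - 1048)/39292) = 21 + 3*((5011/39292)*(-1995)) = 21 + 3*(-526155/2068) = 21 - 1578465/2068 = -1535037/2068 ≈ -742.28)
-o - j = -1*(-4230874/9) - 1*(-1535037/2068) = 4230874/9 + 1535037/2068 = 8763262765/18612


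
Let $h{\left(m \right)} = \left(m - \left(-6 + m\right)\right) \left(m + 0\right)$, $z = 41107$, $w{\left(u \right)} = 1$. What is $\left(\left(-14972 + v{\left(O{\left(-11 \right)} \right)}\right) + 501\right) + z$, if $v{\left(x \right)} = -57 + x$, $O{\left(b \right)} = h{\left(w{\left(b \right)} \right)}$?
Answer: $26585$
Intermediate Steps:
$h{\left(m \right)} = 6 m$
$O{\left(b \right)} = 6$ ($O{\left(b \right)} = 6 \cdot 1 = 6$)
$\left(\left(-14972 + v{\left(O{\left(-11 \right)} \right)}\right) + 501\right) + z = \left(\left(-14972 + \left(-57 + 6\right)\right) + 501\right) + 41107 = \left(\left(-14972 - 51\right) + 501\right) + 41107 = \left(-15023 + 501\right) + 41107 = -14522 + 41107 = 26585$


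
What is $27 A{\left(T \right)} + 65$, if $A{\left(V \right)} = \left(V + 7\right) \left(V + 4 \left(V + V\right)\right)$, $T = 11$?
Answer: $48179$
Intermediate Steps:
$A{\left(V \right)} = 9 V \left(7 + V\right)$ ($A{\left(V \right)} = \left(7 + V\right) \left(V + 4 \cdot 2 V\right) = \left(7 + V\right) \left(V + 8 V\right) = \left(7 + V\right) 9 V = 9 V \left(7 + V\right)$)
$27 A{\left(T \right)} + 65 = 27 \cdot 9 \cdot 11 \left(7 + 11\right) + 65 = 27 \cdot 9 \cdot 11 \cdot 18 + 65 = 27 \cdot 1782 + 65 = 48114 + 65 = 48179$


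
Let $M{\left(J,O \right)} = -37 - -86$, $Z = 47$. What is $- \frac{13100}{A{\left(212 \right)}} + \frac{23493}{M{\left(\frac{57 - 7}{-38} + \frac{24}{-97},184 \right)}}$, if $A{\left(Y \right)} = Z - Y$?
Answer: $\frac{903649}{1617} \approx 558.84$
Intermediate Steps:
$A{\left(Y \right)} = 47 - Y$
$M{\left(J,O \right)} = 49$ ($M{\left(J,O \right)} = -37 + 86 = 49$)
$- \frac{13100}{A{\left(212 \right)}} + \frac{23493}{M{\left(\frac{57 - 7}{-38} + \frac{24}{-97},184 \right)}} = - \frac{13100}{47 - 212} + \frac{23493}{49} = - \frac{13100}{47 - 212} + 23493 \cdot \frac{1}{49} = - \frac{13100}{-165} + \frac{23493}{49} = \left(-13100\right) \left(- \frac{1}{165}\right) + \frac{23493}{49} = \frac{2620}{33} + \frac{23493}{49} = \frac{903649}{1617}$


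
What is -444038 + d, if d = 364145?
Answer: -79893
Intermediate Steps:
-444038 + d = -444038 + 364145 = -79893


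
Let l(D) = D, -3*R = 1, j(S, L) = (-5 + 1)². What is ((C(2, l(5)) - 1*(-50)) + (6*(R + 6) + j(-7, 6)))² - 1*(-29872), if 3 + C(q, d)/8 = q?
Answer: 38336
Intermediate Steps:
j(S, L) = 16 (j(S, L) = (-4)² = 16)
R = -⅓ (R = -⅓*1 = -⅓ ≈ -0.33333)
C(q, d) = -24 + 8*q
((C(2, l(5)) - 1*(-50)) + (6*(R + 6) + j(-7, 6)))² - 1*(-29872) = (((-24 + 8*2) - 1*(-50)) + (6*(-⅓ + 6) + 16))² - 1*(-29872) = (((-24 + 16) + 50) + (6*(17/3) + 16))² + 29872 = ((-8 + 50) + (34 + 16))² + 29872 = (42 + 50)² + 29872 = 92² + 29872 = 8464 + 29872 = 38336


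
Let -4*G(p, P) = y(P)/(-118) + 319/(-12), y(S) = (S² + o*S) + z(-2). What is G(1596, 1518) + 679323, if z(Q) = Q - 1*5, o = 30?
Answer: 1937960699/2832 ≈ 6.8431e+5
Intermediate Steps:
z(Q) = -5 + Q (z(Q) = Q - 5 = -5 + Q)
y(S) = -7 + S² + 30*S (y(S) = (S² + 30*S) + (-5 - 2) = (S² + 30*S) - 7 = -7 + S² + 30*S)
G(p, P) = 18779/2832 + P²/472 + 15*P/236 (G(p, P) = -((-7 + P² + 30*P)/(-118) + 319/(-12))/4 = -((-7 + P² + 30*P)*(-1/118) + 319*(-1/12))/4 = -((7/118 - 15*P/59 - P²/118) - 319/12)/4 = -(-18779/708 - 15*P/59 - P²/118)/4 = 18779/2832 + P²/472 + 15*P/236)
G(1596, 1518) + 679323 = (18779/2832 + (1/472)*1518² + (15/236)*1518) + 679323 = (18779/2832 + (1/472)*2304324 + 11385/118) + 679323 = (18779/2832 + 576081/118 + 11385/118) + 679323 = 14117963/2832 + 679323 = 1937960699/2832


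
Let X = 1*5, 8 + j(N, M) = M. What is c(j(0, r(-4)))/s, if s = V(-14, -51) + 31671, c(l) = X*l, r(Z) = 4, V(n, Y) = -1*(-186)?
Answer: -20/31857 ≈ -0.00062781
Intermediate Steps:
V(n, Y) = 186
j(N, M) = -8 + M
X = 5
c(l) = 5*l
s = 31857 (s = 186 + 31671 = 31857)
c(j(0, r(-4)))/s = (5*(-8 + 4))/31857 = (5*(-4))*(1/31857) = -20*1/31857 = -20/31857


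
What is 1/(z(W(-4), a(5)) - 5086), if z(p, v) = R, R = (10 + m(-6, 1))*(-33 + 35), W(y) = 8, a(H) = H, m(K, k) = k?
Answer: -1/5064 ≈ -0.00019747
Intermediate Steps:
R = 22 (R = (10 + 1)*(-33 + 35) = 11*2 = 22)
z(p, v) = 22
1/(z(W(-4), a(5)) - 5086) = 1/(22 - 5086) = 1/(-5064) = -1/5064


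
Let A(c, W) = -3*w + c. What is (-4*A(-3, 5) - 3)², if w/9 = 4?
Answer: 194481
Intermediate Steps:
w = 36 (w = 9*4 = 36)
A(c, W) = -108 + c (A(c, W) = -3*36 + c = -108 + c)
(-4*A(-3, 5) - 3)² = (-4*(-108 - 3) - 3)² = (-4*(-111) - 3)² = (444 - 3)² = 441² = 194481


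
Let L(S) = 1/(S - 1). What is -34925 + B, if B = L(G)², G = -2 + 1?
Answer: -139699/4 ≈ -34925.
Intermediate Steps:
G = -1
L(S) = 1/(-1 + S)
B = ¼ (B = (1/(-1 - 1))² = (1/(-2))² = (-½)² = ¼ ≈ 0.25000)
-34925 + B = -34925 + ¼ = -139699/4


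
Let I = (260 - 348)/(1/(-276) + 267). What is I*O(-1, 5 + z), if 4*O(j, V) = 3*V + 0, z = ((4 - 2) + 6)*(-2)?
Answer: 200376/73691 ≈ 2.7191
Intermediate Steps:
z = -16 (z = (2 + 6)*(-2) = 8*(-2) = -16)
I = -24288/73691 (I = -88/(-1/276 + 267) = -88/73691/276 = -88*276/73691 = -24288/73691 ≈ -0.32959)
O(j, V) = 3*V/4 (O(j, V) = (3*V + 0)/4 = (3*V)/4 = 3*V/4)
I*O(-1, 5 + z) = -18216*(5 - 16)/73691 = -18216*(-11)/73691 = -24288/73691*(-33/4) = 200376/73691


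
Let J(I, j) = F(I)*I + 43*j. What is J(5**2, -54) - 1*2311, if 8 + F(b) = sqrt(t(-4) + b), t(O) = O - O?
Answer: -4708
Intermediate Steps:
t(O) = 0
F(b) = -8 + sqrt(b) (F(b) = -8 + sqrt(0 + b) = -8 + sqrt(b))
J(I, j) = 43*j + I*(-8 + sqrt(I)) (J(I, j) = (-8 + sqrt(I))*I + 43*j = I*(-8 + sqrt(I)) + 43*j = 43*j + I*(-8 + sqrt(I)))
J(5**2, -54) - 1*2311 = (43*(-54) + 5**2*(-8 + sqrt(5**2))) - 1*2311 = (-2322 + 25*(-8 + sqrt(25))) - 2311 = (-2322 + 25*(-8 + 5)) - 2311 = (-2322 + 25*(-3)) - 2311 = (-2322 - 75) - 2311 = -2397 - 2311 = -4708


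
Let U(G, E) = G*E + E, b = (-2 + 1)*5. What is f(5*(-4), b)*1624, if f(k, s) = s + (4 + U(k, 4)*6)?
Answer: -742168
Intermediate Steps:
b = -5 (b = -1*5 = -5)
U(G, E) = E + E*G (U(G, E) = E*G + E = E + E*G)
f(k, s) = 28 + s + 24*k (f(k, s) = s + (4 + (4*(1 + k))*6) = s + (4 + (4 + 4*k)*6) = s + (4 + (24 + 24*k)) = s + (28 + 24*k) = 28 + s + 24*k)
f(5*(-4), b)*1624 = (28 - 5 + 24*(5*(-4)))*1624 = (28 - 5 + 24*(-20))*1624 = (28 - 5 - 480)*1624 = -457*1624 = -742168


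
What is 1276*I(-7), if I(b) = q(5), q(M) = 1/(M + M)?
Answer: 638/5 ≈ 127.60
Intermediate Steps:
q(M) = 1/(2*M)
I(b) = ⅒ (I(b) = (½)/5 = (½)*(⅕) = ⅒)
1276*I(-7) = 1276*(⅒) = 638/5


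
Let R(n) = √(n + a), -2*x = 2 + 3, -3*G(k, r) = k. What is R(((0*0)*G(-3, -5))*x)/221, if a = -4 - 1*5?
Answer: 3*I/221 ≈ 0.013575*I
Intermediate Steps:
G(k, r) = -k/3
x = -5/2 (x = -(2 + 3)/2 = -½*5 = -5/2 ≈ -2.5000)
a = -9 (a = -4 - 5 = -9)
R(n) = √(-9 + n) (R(n) = √(n - 9) = √(-9 + n))
R(((0*0)*G(-3, -5))*x)/221 = √(-9 + ((0*0)*(-⅓*(-3)))*(-5/2))/221 = √(-9 + (0*1)*(-5/2))/221 = √(-9 + 0*(-5/2))/221 = √(-9 + 0)/221 = √(-9)/221 = (3*I)/221 = 3*I/221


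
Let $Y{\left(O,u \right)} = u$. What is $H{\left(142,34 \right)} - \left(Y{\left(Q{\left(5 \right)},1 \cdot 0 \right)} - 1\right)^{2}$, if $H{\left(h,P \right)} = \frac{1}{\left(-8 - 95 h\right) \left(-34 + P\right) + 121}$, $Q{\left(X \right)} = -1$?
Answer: $- \frac{120}{121} \approx -0.99174$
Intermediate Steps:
$H{\left(h,P \right)} = \frac{1}{121 + \left(-34 + P\right) \left(-8 - 95 h\right)}$ ($H{\left(h,P \right)} = \frac{1}{\left(-34 + P\right) \left(-8 - 95 h\right) + 121} = \frac{1}{121 + \left(-34 + P\right) \left(-8 - 95 h\right)}$)
$H{\left(142,34 \right)} - \left(Y{\left(Q{\left(5 \right)},1 \cdot 0 \right)} - 1\right)^{2} = - \frac{1}{-393 - 458660 + 8 \cdot 34 + 95 \cdot 34 \cdot 142} - \left(1 \cdot 0 - 1\right)^{2} = - \frac{1}{-393 - 458660 + 272 + 458660} - \left(0 - 1\right)^{2} = - \frac{1}{-121} - \left(-1\right)^{2} = \left(-1\right) \left(- \frac{1}{121}\right) - 1 = \frac{1}{121} - 1 = - \frac{120}{121}$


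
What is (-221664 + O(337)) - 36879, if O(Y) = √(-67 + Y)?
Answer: -258543 + 3*√30 ≈ -2.5853e+5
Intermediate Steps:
(-221664 + O(337)) - 36879 = (-221664 + √(-67 + 337)) - 36879 = (-221664 + √270) - 36879 = (-221664 + 3*√30) - 36879 = -258543 + 3*√30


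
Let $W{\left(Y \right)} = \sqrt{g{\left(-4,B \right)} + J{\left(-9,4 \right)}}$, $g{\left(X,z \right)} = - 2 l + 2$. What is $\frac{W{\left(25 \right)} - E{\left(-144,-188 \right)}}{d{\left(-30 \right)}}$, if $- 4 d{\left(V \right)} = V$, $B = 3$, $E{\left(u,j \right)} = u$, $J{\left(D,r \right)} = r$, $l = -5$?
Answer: $\frac{296}{15} \approx 19.733$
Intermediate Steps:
$d{\left(V \right)} = - \frac{V}{4}$
$g{\left(X,z \right)} = 12$ ($g{\left(X,z \right)} = \left(-2\right) \left(-5\right) + 2 = 10 + 2 = 12$)
$W{\left(Y \right)} = 4$ ($W{\left(Y \right)} = \sqrt{12 + 4} = \sqrt{16} = 4$)
$\frac{W{\left(25 \right)} - E{\left(-144,-188 \right)}}{d{\left(-30 \right)}} = \frac{4 - -144}{\left(- \frac{1}{4}\right) \left(-30\right)} = \frac{4 + 144}{\frac{15}{2}} = 148 \cdot \frac{2}{15} = \frac{296}{15}$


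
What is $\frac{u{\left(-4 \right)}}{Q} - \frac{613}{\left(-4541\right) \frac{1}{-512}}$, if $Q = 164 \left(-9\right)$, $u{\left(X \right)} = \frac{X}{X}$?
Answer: $- \frac{463255997}{6702516} \approx -69.117$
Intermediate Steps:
$u{\left(X \right)} = 1$
$Q = -1476$
$\frac{u{\left(-4 \right)}}{Q} - \frac{613}{\left(-4541\right) \frac{1}{-512}} = 1 \frac{1}{-1476} - \frac{613}{\left(-4541\right) \frac{1}{-512}} = 1 \left(- \frac{1}{1476}\right) - \frac{613}{\left(-4541\right) \left(- \frac{1}{512}\right)} = - \frac{1}{1476} - \frac{613}{\frac{4541}{512}} = - \frac{1}{1476} - \frac{313856}{4541} = - \frac{463255997}{6702516}$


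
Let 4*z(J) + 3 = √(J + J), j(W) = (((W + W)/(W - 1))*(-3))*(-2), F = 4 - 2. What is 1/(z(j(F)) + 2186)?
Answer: 34964/76405033 - 16*√3/76405033 ≈ 0.00045725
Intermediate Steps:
F = 2
j(W) = 12*W/(-1 + W) (j(W) = (((2*W)/(-1 + W))*(-3))*(-2) = ((2*W/(-1 + W))*(-3))*(-2) = -6*W/(-1 + W)*(-2) = 12*W/(-1 + W))
z(J) = -¾ + √2*√J/4 (z(J) = -¾ + √(J + J)/4 = -¾ + √(2*J)/4 = -¾ + (√2*√J)/4 = -¾ + √2*√J/4)
1/(z(j(F)) + 2186) = 1/((-¾ + √2*√(12*2/(-1 + 2))/4) + 2186) = 1/((-¾ + √2*√(12*2/1)/4) + 2186) = 1/((-¾ + √2*√(12*2*1)/4) + 2186) = 1/((-¾ + √2*√24/4) + 2186) = 1/((-¾ + √2*(2*√6)/4) + 2186) = 1/((-¾ + √3) + 2186) = 1/(8741/4 + √3)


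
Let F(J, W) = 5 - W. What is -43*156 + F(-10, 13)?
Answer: -6716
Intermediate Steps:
-43*156 + F(-10, 13) = -43*156 + (5 - 1*13) = -6708 + (5 - 13) = -6708 - 8 = -6716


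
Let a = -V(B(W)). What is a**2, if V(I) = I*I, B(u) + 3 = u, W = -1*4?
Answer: 2401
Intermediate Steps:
W = -4
B(u) = -3 + u
V(I) = I**2
a = -49 (a = -(-3 - 4)**2 = -1*(-7)**2 = -1*49 = -49)
a**2 = (-49)**2 = 2401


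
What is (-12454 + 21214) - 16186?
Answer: -7426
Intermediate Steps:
(-12454 + 21214) - 16186 = 8760 - 16186 = -7426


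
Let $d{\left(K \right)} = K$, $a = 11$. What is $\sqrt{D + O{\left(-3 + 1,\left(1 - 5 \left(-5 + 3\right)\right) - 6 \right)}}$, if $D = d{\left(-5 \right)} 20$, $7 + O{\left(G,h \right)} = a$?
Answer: $4 i \sqrt{6} \approx 9.798 i$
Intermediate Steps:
$O{\left(G,h \right)} = 4$ ($O{\left(G,h \right)} = -7 + 11 = 4$)
$D = -100$ ($D = \left(-5\right) 20 = -100$)
$\sqrt{D + O{\left(-3 + 1,\left(1 - 5 \left(-5 + 3\right)\right) - 6 \right)}} = \sqrt{-100 + 4} = \sqrt{-96} = 4 i \sqrt{6}$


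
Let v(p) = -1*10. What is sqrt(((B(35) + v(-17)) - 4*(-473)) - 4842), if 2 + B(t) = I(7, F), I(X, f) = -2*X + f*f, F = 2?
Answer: 2*I*sqrt(743) ≈ 54.516*I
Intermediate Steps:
I(X, f) = f**2 - 2*X (I(X, f) = -2*X + f**2 = f**2 - 2*X)
B(t) = -12 (B(t) = -2 + (2**2 - 2*7) = -2 + (4 - 14) = -2 - 10 = -12)
v(p) = -10
sqrt(((B(35) + v(-17)) - 4*(-473)) - 4842) = sqrt(((-12 - 10) - 4*(-473)) - 4842) = sqrt((-22 + 1892) - 4842) = sqrt(1870 - 4842) = sqrt(-2972) = 2*I*sqrt(743)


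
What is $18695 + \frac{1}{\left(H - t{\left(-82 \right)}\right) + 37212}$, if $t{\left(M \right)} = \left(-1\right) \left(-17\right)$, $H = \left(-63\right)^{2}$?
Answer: $\frac{769560981}{41164} \approx 18695.0$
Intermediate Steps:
$H = 3969$
$t{\left(M \right)} = 17$
$18695 + \frac{1}{\left(H - t{\left(-82 \right)}\right) + 37212} = 18695 + \frac{1}{\left(3969 - 17\right) + 37212} = 18695 + \frac{1}{3952 + 37212} = 18695 + \frac{1}{41164} = \frac{769560981}{41164}$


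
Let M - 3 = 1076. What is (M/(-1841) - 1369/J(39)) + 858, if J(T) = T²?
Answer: 2398376650/2800161 ≈ 856.51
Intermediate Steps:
M = 1079 (M = 3 + 1076 = 1079)
(M/(-1841) - 1369/J(39)) + 858 = (1079/(-1841) - 1369/(39²)) + 858 = (1079*(-1/1841) - 1369/1521) + 858 = (-1079/1841 - 1369*1/1521) + 858 = (-1079/1841 - 1369/1521) + 858 = -4161488/2800161 + 858 = 2398376650/2800161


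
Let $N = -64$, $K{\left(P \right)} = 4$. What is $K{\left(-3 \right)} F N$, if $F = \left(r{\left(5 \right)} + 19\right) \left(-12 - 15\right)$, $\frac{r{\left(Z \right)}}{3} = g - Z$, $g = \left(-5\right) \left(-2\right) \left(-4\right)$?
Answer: $-801792$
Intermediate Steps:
$g = -40$ ($g = 10 \left(-4\right) = -40$)
$r{\left(Z \right)} = -120 - 3 Z$ ($r{\left(Z \right)} = 3 \left(-40 - Z\right) = -120 - 3 Z$)
$F = 3132$ ($F = \left(\left(-120 - 15\right) + 19\right) \left(-12 - 15\right) = \left(\left(-120 - 15\right) + 19\right) \left(-27\right) = \left(-135 + 19\right) \left(-27\right) = \left(-116\right) \left(-27\right) = 3132$)
$K{\left(-3 \right)} F N = 4 \cdot 3132 \left(-64\right) = 12528 \left(-64\right) = -801792$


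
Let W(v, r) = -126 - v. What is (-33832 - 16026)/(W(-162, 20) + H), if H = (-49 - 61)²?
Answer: -24929/6068 ≈ -4.1083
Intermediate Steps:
H = 12100 (H = (-110)² = 12100)
(-33832 - 16026)/(W(-162, 20) + H) = (-33832 - 16026)/((-126 - 1*(-162)) + 12100) = -49858/((-126 + 162) + 12100) = -49858/(36 + 12100) = -49858/12136 = -49858*1/12136 = -24929/6068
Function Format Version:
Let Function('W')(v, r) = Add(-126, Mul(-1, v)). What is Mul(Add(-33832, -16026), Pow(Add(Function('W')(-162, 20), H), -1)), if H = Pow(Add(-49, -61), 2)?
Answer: Rational(-24929, 6068) ≈ -4.1083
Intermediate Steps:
H = 12100 (H = Pow(-110, 2) = 12100)
Mul(Add(-33832, -16026), Pow(Add(Function('W')(-162, 20), H), -1)) = Mul(Add(-33832, -16026), Pow(Add(Add(-126, Mul(-1, -162)), 12100), -1)) = Mul(-49858, Pow(Add(Add(-126, 162), 12100), -1)) = Mul(-49858, Pow(Add(36, 12100), -1)) = Mul(-49858, Pow(12136, -1)) = Mul(-49858, Rational(1, 12136)) = Rational(-24929, 6068)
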